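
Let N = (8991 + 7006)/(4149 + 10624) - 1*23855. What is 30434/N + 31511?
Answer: 326583386724/10364527 ≈ 31510.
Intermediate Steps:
N = -20729054/869 (N = 15997/14773 - 23855 = 15997*(1/14773) - 23855 = 941/869 - 23855 = -20729054/869 ≈ -23854.)
30434/N + 31511 = 30434/(-20729054/869) + 31511 = 30434*(-869/20729054) + 31511 = -13223573/10364527 + 31511 = 326583386724/10364527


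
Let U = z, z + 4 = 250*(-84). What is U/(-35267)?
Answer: 21004/35267 ≈ 0.59557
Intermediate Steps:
z = -21004 (z = -4 + 250*(-84) = -4 - 21000 = -21004)
U = -21004
U/(-35267) = -21004/(-35267) = -21004*(-1/35267) = 21004/35267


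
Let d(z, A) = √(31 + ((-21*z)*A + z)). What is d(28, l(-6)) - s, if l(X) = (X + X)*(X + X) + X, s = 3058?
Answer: -3058 + I*√81085 ≈ -3058.0 + 284.75*I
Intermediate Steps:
l(X) = X + 4*X² (l(X) = (2*X)*(2*X) + X = 4*X² + X = X + 4*X²)
d(z, A) = √(31 + z - 21*A*z) (d(z, A) = √(31 + (-21*A*z + z)) = √(31 + (z - 21*A*z)) = √(31 + z - 21*A*z))
d(28, l(-6)) - s = √(31 + 28 - 21*(-6*(1 + 4*(-6)))*28) - 1*3058 = √(31 + 28 - 21*(-6*(1 - 24))*28) - 3058 = √(31 + 28 - 21*(-6*(-23))*28) - 3058 = √(31 + 28 - 21*138*28) - 3058 = √(31 + 28 - 81144) - 3058 = √(-81085) - 3058 = I*√81085 - 3058 = -3058 + I*√81085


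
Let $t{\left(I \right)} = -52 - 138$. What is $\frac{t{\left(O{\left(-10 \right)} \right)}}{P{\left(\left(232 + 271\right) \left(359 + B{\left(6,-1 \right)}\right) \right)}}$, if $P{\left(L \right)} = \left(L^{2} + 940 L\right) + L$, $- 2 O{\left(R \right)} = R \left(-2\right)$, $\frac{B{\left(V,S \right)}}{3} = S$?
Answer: $- \frac{95}{16116925806} \approx -5.8944 \cdot 10^{-9}$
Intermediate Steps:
$B{\left(V,S \right)} = 3 S$
$O{\left(R \right)} = R$ ($O{\left(R \right)} = - \frac{R \left(-2\right)}{2} = - \frac{\left(-2\right) R}{2} = R$)
$P{\left(L \right)} = L^{2} + 941 L$
$t{\left(I \right)} = -190$ ($t{\left(I \right)} = -52 - 138 = -190$)
$\frac{t{\left(O{\left(-10 \right)} \right)}}{P{\left(\left(232 + 271\right) \left(359 + B{\left(6,-1 \right)}\right) \right)}} = - \frac{190}{\left(232 + 271\right) \left(359 + 3 \left(-1\right)\right) \left(941 + \left(232 + 271\right) \left(359 + 3 \left(-1\right)\right)\right)} = - \frac{190}{503 \left(359 - 3\right) \left(941 + 503 \left(359 - 3\right)\right)} = - \frac{190}{503 \cdot 356 \left(941 + 503 \cdot 356\right)} = - \frac{190}{179068 \left(941 + 179068\right)} = - \frac{190}{179068 \cdot 180009} = - \frac{190}{32233851612} = \left(-190\right) \frac{1}{32233851612} = - \frac{95}{16116925806}$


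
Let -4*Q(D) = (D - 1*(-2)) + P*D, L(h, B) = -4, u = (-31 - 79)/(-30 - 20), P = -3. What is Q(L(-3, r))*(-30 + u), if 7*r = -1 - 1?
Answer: 139/2 ≈ 69.500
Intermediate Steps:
r = -2/7 (r = (-1 - 1)/7 = (⅐)*(-2) = -2/7 ≈ -0.28571)
u = 11/5 (u = -110/(-50) = -110*(-1/50) = 11/5 ≈ 2.2000)
Q(D) = -½ + D/2 (Q(D) = -((D - 1*(-2)) - 3*D)/4 = -((D + 2) - 3*D)/4 = -((2 + D) - 3*D)/4 = -(2 - 2*D)/4 = -½ + D/2)
Q(L(-3, r))*(-30 + u) = (-½ + (½)*(-4))*(-30 + 11/5) = (-½ - 2)*(-139/5) = -5/2*(-139/5) = 139/2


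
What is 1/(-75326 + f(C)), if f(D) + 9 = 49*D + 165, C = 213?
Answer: -1/64733 ≈ -1.5448e-5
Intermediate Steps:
f(D) = 156 + 49*D (f(D) = -9 + (49*D + 165) = -9 + (165 + 49*D) = 156 + 49*D)
1/(-75326 + f(C)) = 1/(-75326 + (156 + 49*213)) = 1/(-75326 + (156 + 10437)) = 1/(-75326 + 10593) = 1/(-64733) = -1/64733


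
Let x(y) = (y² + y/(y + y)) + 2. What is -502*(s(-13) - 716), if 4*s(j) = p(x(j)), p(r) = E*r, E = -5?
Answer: 1868193/4 ≈ 4.6705e+5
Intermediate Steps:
x(y) = 5/2 + y² (x(y) = (y² + y/((2*y))) + 2 = (y² + (1/(2*y))*y) + 2 = (y² + ½) + 2 = (½ + y²) + 2 = 5/2 + y²)
p(r) = -5*r
s(j) = -25/8 - 5*j²/4 (s(j) = (-5*(5/2 + j²))/4 = (-25/2 - 5*j²)/4 = -25/8 - 5*j²/4)
-502*(s(-13) - 716) = -502*((-25/8 - 5/4*(-13)²) - 716) = -502*((-25/8 - 5/4*169) - 716) = -502*((-25/8 - 845/4) - 716) = -502*(-1715/8 - 716) = -502*(-7443/8) = 1868193/4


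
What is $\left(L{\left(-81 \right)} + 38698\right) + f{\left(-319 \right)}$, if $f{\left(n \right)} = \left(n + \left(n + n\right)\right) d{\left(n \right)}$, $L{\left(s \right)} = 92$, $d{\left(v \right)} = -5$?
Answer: $43575$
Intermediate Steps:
$f{\left(n \right)} = - 15 n$ ($f{\left(n \right)} = \left(n + \left(n + n\right)\right) \left(-5\right) = \left(n + 2 n\right) \left(-5\right) = 3 n \left(-5\right) = - 15 n$)
$\left(L{\left(-81 \right)} + 38698\right) + f{\left(-319 \right)} = \left(92 + 38698\right) - -4785 = 38790 + 4785 = 43575$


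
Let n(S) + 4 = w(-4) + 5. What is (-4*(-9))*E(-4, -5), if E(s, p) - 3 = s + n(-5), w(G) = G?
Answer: -144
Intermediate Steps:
n(S) = -3 (n(S) = -4 + (-4 + 5) = -4 + 1 = -3)
E(s, p) = s (E(s, p) = 3 + (s - 3) = 3 + (-3 + s) = s)
(-4*(-9))*E(-4, -5) = -4*(-9)*(-4) = 36*(-4) = -144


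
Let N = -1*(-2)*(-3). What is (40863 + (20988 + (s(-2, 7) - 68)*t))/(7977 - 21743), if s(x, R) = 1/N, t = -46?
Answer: -97480/20649 ≈ -4.7208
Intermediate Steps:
N = -6 (N = 2*(-3) = -6)
s(x, R) = -⅙ (s(x, R) = 1/(-6) = -⅙)
(40863 + (20988 + (s(-2, 7) - 68)*t))/(7977 - 21743) = (40863 + (20988 + (-⅙ - 68)*(-46)))/(7977 - 21743) = (40863 + (20988 - 409/6*(-46)))/(-13766) = (40863 + (20988 + 9407/3))*(-1/13766) = (40863 + 72371/3)*(-1/13766) = (194960/3)*(-1/13766) = -97480/20649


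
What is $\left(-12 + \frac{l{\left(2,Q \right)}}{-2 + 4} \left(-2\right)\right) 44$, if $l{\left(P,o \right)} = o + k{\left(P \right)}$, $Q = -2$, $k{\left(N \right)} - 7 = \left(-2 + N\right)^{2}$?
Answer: $-748$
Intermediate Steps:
$k{\left(N \right)} = 7 + \left(-2 + N\right)^{2}$
$l{\left(P,o \right)} = 7 + o + \left(-2 + P\right)^{2}$ ($l{\left(P,o \right)} = o + \left(7 + \left(-2 + P\right)^{2}\right) = 7 + o + \left(-2 + P\right)^{2}$)
$\left(-12 + \frac{l{\left(2,Q \right)}}{-2 + 4} \left(-2\right)\right) 44 = \left(-12 + \frac{7 - 2 + \left(-2 + 2\right)^{2}}{-2 + 4} \left(-2\right)\right) 44 = \left(-12 + \frac{7 - 2 + 0^{2}}{2} \left(-2\right)\right) 44 = \left(-12 + \left(7 - 2 + 0\right) \frac{1}{2} \left(-2\right)\right) 44 = \left(-12 + 5 \cdot \frac{1}{2} \left(-2\right)\right) 44 = \left(-12 + \frac{5}{2} \left(-2\right)\right) 44 = \left(-12 - 5\right) 44 = \left(-17\right) 44 = -748$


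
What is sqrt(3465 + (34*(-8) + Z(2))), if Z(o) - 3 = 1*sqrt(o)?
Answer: sqrt(3196 + sqrt(2)) ≈ 56.546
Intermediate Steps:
Z(o) = 3 + sqrt(o) (Z(o) = 3 + 1*sqrt(o) = 3 + sqrt(o))
sqrt(3465 + (34*(-8) + Z(2))) = sqrt(3465 + (34*(-8) + (3 + sqrt(2)))) = sqrt(3465 + (-272 + (3 + sqrt(2)))) = sqrt(3465 + (-269 + sqrt(2))) = sqrt(3196 + sqrt(2))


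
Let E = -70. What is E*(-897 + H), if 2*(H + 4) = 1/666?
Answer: 42004585/666 ≈ 63070.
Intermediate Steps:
H = -5327/1332 (H = -4 + (1/2)/666 = -4 + (1/2)*(1/666) = -4 + 1/1332 = -5327/1332 ≈ -3.9992)
E*(-897 + H) = -70*(-897 - 5327/1332) = -70*(-1200131/1332) = 42004585/666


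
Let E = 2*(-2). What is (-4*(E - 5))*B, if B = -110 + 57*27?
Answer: 51444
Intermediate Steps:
E = -4
B = 1429 (B = -110 + 1539 = 1429)
(-4*(E - 5))*B = -4*(-4 - 5)*1429 = -4*(-9)*1429 = 36*1429 = 51444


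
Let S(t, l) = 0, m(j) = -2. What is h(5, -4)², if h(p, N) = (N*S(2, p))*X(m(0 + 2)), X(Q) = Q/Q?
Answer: 0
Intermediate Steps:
X(Q) = 1
h(p, N) = 0 (h(p, N) = (N*0)*1 = 0*1 = 0)
h(5, -4)² = 0² = 0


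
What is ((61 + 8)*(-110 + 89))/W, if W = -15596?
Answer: 207/2228 ≈ 0.092908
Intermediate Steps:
((61 + 8)*(-110 + 89))/W = ((61 + 8)*(-110 + 89))/(-15596) = (69*(-21))*(-1/15596) = -1449*(-1/15596) = 207/2228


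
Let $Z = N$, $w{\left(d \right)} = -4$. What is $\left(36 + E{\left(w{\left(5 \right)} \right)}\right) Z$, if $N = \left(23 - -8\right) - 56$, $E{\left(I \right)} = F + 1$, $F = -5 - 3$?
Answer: $-725$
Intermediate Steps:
$F = -8$
$E{\left(I \right)} = -7$ ($E{\left(I \right)} = -8 + 1 = -7$)
$N = -25$ ($N = \left(23 + 8\right) - 56 = 31 - 56 = -25$)
$Z = -25$
$\left(36 + E{\left(w{\left(5 \right)} \right)}\right) Z = \left(36 - 7\right) \left(-25\right) = 29 \left(-25\right) = -725$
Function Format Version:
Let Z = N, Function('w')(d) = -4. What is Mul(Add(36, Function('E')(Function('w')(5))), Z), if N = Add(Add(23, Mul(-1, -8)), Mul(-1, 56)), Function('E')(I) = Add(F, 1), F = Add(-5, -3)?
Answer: -725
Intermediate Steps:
F = -8
Function('E')(I) = -7 (Function('E')(I) = Add(-8, 1) = -7)
N = -25 (N = Add(Add(23, 8), -56) = Add(31, -56) = -25)
Z = -25
Mul(Add(36, Function('E')(Function('w')(5))), Z) = Mul(Add(36, -7), -25) = Mul(29, -25) = -725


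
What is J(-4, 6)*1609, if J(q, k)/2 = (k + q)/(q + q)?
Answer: -1609/2 ≈ -804.50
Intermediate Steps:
J(q, k) = (k + q)/q (J(q, k) = 2*((k + q)/(q + q)) = 2*((k + q)/((2*q))) = 2*((k + q)*(1/(2*q))) = 2*((k + q)/(2*q)) = (k + q)/q)
J(-4, 6)*1609 = ((6 - 4)/(-4))*1609 = -¼*2*1609 = -½*1609 = -1609/2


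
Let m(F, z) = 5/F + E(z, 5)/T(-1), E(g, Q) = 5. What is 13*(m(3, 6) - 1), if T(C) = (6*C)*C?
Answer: 39/2 ≈ 19.500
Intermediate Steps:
T(C) = 6*C²
m(F, z) = ⅚ + 5/F (m(F, z) = 5/F + 5/((6*(-1)²)) = 5/F + 5/((6*1)) = 5/F + 5/6 = 5/F + 5*(⅙) = 5/F + ⅚ = ⅚ + 5/F)
13*(m(3, 6) - 1) = 13*((⅚ + 5/3) - 1) = 13*(5/2 - 1) = 13*(3/2) = 39/2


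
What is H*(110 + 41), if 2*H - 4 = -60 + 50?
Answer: -453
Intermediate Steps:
H = -3 (H = 2 + (-60 + 50)/2 = 2 + (1/2)*(-10) = 2 - 5 = -3)
H*(110 + 41) = -3*(110 + 41) = -3*151 = -453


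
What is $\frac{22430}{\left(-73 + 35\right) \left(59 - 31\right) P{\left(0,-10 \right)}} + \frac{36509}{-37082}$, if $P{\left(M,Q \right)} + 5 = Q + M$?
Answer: $\frac{12453281}{29591436} \approx 0.42084$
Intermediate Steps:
$P{\left(M,Q \right)} = -5 + M + Q$ ($P{\left(M,Q \right)} = -5 + \left(Q + M\right) = -5 + \left(M + Q\right) = -5 + M + Q$)
$\frac{22430}{\left(-73 + 35\right) \left(59 - 31\right) P{\left(0,-10 \right)}} + \frac{36509}{-37082} = \frac{22430}{\left(-73 + 35\right) \left(59 - 31\right) \left(-5 + 0 - 10\right)} + \frac{36509}{-37082} = \frac{22430}{\left(-38\right) 28 \left(-15\right)} + 36509 \left(- \frac{1}{37082}\right) = \frac{22430}{\left(-1064\right) \left(-15\right)} - \frac{36509}{37082} = \frac{22430}{15960} - \frac{36509}{37082} = 22430 \cdot \frac{1}{15960} - \frac{36509}{37082} = \frac{2243}{1596} - \frac{36509}{37082} = \frac{12453281}{29591436}$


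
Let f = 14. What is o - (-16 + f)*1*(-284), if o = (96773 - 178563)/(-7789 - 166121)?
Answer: -9869909/17391 ≈ -567.53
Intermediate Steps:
o = 8179/17391 (o = -81790/(-173910) = -81790*(-1/173910) = 8179/17391 ≈ 0.47030)
o - (-16 + f)*1*(-284) = 8179/17391 - (-16 + 14)*1*(-284) = 8179/17391 - (-2*1)*(-284) = 8179/17391 - (-2)*(-284) = 8179/17391 - 1*568 = 8179/17391 - 568 = -9869909/17391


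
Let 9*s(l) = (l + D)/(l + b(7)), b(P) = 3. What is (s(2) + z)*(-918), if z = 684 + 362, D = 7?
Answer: -4802058/5 ≈ -9.6041e+5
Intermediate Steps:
s(l) = (7 + l)/(9*(3 + l)) (s(l) = ((l + 7)/(l + 3))/9 = ((7 + l)/(3 + l))/9 = (7 + l)/(9*(3 + l)))
z = 1046
(s(2) + z)*(-918) = ((7 + 2)/(9*(3 + 2)) + 1046)*(-918) = ((1/9)*9/5 + 1046)*(-918) = ((1/9)*(1/5)*9 + 1046)*(-918) = (1/5 + 1046)*(-918) = (5231/5)*(-918) = -4802058/5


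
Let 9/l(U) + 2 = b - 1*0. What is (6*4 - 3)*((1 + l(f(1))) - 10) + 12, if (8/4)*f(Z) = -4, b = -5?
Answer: -204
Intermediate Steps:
f(Z) = -2 (f(Z) = (½)*(-4) = -2)
l(U) = -9/7 (l(U) = 9/(-2 + (-5 - 1*0)) = 9/(-2 + (-5 + 0)) = 9/(-2 - 5) = 9/(-7) = 9*(-⅐) = -9/7)
(6*4 - 3)*((1 + l(f(1))) - 10) + 12 = (6*4 - 3)*((1 - 9/7) - 10) + 12 = (24 - 3)*(-2/7 - 10) + 12 = 21*(-72/7) + 12 = -216 + 12 = -204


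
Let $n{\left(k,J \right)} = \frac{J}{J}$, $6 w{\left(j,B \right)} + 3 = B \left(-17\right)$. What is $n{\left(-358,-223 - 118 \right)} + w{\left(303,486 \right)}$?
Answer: $- \frac{2753}{2} \approx -1376.5$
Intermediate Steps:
$w{\left(j,B \right)} = - \frac{1}{2} - \frac{17 B}{6}$ ($w{\left(j,B \right)} = - \frac{1}{2} + \frac{B \left(-17\right)}{6} = - \frac{1}{2} + \frac{\left(-17\right) B}{6} = - \frac{1}{2} - \frac{17 B}{6}$)
$n{\left(k,J \right)} = 1$
$n{\left(-358,-223 - 118 \right)} + w{\left(303,486 \right)} = 1 - \frac{2755}{2} = - \frac{2753}{2}$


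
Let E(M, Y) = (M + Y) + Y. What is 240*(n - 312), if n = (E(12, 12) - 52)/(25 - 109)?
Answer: -523840/7 ≈ -74834.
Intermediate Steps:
E(M, Y) = M + 2*Y
n = 4/21 (n = ((12 + 2*12) - 52)/(25 - 109) = ((12 + 24) - 52)/(-84) = (36 - 52)*(-1/84) = -16*(-1/84) = 4/21 ≈ 0.19048)
240*(n - 312) = 240*(4/21 - 312) = 240*(-6548/21) = -523840/7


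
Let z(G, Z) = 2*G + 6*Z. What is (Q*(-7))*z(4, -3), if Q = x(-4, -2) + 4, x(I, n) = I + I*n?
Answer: 560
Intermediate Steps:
Q = 8 (Q = -4*(1 - 2) + 4 = -4*(-1) + 4 = 4 + 4 = 8)
(Q*(-7))*z(4, -3) = (8*(-7))*(2*4 + 6*(-3)) = -56*(8 - 18) = -56*(-10) = 560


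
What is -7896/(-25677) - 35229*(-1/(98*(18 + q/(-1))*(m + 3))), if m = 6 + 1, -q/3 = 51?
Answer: 82510619/159368580 ≈ 0.51773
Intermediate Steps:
q = -153 (q = -3*51 = -153)
m = 7
-7896/(-25677) - 35229*(-1/(98*(18 + q/(-1))*(m + 3))) = -7896/(-25677) - 35229*(-1/(98*(7 + 3)*(18 - 153/(-1)))) = -7896*(-1/25677) - 35229*(-1/(980*(18 - 153*(-1)))) = 2632/8559 - 35229*(-1/(980*(18 + 153))) = 2632/8559 - 35229/((171*10)*(-98)) = 2632/8559 - 35229/(1710*(-98)) = 2632/8559 - 35229/(-167580) = 2632/8559 - 35229*(-1/167580) = 2632/8559 + 11743/55860 = 82510619/159368580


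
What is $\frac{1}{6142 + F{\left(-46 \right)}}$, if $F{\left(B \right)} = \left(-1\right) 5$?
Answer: $\frac{1}{6137} \approx 0.00016295$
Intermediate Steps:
$F{\left(B \right)} = -5$
$\frac{1}{6142 + F{\left(-46 \right)}} = \frac{1}{6142 - 5} = \frac{1}{6137}$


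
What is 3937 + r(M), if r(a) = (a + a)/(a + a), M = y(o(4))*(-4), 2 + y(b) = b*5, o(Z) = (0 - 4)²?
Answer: 3938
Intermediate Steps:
o(Z) = 16 (o(Z) = (-4)² = 16)
y(b) = -2 + 5*b (y(b) = -2 + b*5 = -2 + 5*b)
M = -312 (M = (-2 + 5*16)*(-4) = (-2 + 80)*(-4) = 78*(-4) = -312)
r(a) = 1 (r(a) = (2*a)/((2*a)) = (2*a)*(1/(2*a)) = 1)
3937 + r(M) = 3937 + 1 = 3938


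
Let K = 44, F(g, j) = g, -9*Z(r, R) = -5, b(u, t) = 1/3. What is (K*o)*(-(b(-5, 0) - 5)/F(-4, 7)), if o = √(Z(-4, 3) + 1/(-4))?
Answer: -77*√11/9 ≈ -28.376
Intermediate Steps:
b(u, t) = ⅓
Z(r, R) = 5/9 (Z(r, R) = -⅑*(-5) = 5/9)
o = √11/6 (o = √(5/9 + 1/(-4)) = √(5/9 - ¼) = √(11/36) = √11/6 ≈ 0.55277)
(K*o)*(-(b(-5, 0) - 5)/F(-4, 7)) = (44*(√11/6))*(-(⅓ - 5)/(-4)) = (22*√11/3)*(-(-14)*(-1)/(3*4)) = (22*√11/3)*(-1*7/6) = (22*√11/3)*(-7/6) = -77*√11/9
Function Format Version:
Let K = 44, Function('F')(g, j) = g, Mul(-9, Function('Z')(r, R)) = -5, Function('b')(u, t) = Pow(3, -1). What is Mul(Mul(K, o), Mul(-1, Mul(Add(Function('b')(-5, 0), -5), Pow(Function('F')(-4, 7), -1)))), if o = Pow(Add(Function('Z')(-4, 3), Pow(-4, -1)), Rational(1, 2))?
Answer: Mul(Rational(-77, 9), Pow(11, Rational(1, 2))) ≈ -28.376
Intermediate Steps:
Function('b')(u, t) = Rational(1, 3)
Function('Z')(r, R) = Rational(5, 9) (Function('Z')(r, R) = Mul(Rational(-1, 9), -5) = Rational(5, 9))
o = Mul(Rational(1, 6), Pow(11, Rational(1, 2))) (o = Pow(Add(Rational(5, 9), Pow(-4, -1)), Rational(1, 2)) = Pow(Add(Rational(5, 9), Rational(-1, 4)), Rational(1, 2)) = Pow(Rational(11, 36), Rational(1, 2)) = Mul(Rational(1, 6), Pow(11, Rational(1, 2))) ≈ 0.55277)
Mul(Mul(K, o), Mul(-1, Mul(Add(Function('b')(-5, 0), -5), Pow(Function('F')(-4, 7), -1)))) = Mul(Mul(44, Mul(Rational(1, 6), Pow(11, Rational(1, 2)))), Mul(-1, Mul(Add(Rational(1, 3), -5), Pow(-4, -1)))) = Mul(Mul(Rational(22, 3), Pow(11, Rational(1, 2))), Mul(-1, Mul(Rational(-14, 3), Rational(-1, 4)))) = Mul(Mul(Rational(22, 3), Pow(11, Rational(1, 2))), Mul(-1, Rational(7, 6))) = Mul(Mul(Rational(22, 3), Pow(11, Rational(1, 2))), Rational(-7, 6)) = Mul(Rational(-77, 9), Pow(11, Rational(1, 2)))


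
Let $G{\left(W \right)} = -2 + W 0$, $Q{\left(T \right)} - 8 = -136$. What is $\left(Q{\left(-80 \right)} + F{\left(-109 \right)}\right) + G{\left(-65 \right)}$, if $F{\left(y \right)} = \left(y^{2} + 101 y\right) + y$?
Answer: $633$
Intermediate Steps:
$Q{\left(T \right)} = -128$ ($Q{\left(T \right)} = 8 - 136 = -128$)
$G{\left(W \right)} = -2$ ($G{\left(W \right)} = -2 + 0 = -2$)
$F{\left(y \right)} = y^{2} + 102 y$
$\left(Q{\left(-80 \right)} + F{\left(-109 \right)}\right) + G{\left(-65 \right)} = \left(-128 - 109 \left(102 - 109\right)\right) - 2 = \left(-128 - -763\right) - 2 = \left(-128 + 763\right) - 2 = 635 - 2 = 633$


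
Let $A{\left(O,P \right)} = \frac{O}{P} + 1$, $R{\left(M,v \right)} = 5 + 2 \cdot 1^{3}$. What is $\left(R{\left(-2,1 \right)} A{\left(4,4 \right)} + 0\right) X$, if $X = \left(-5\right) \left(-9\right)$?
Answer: $630$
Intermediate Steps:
$R{\left(M,v \right)} = 7$ ($R{\left(M,v \right)} = 5 + 2 \cdot 1 = 5 + 2 = 7$)
$A{\left(O,P \right)} = 1 + \frac{O}{P}$ ($A{\left(O,P \right)} = \frac{O}{P} + 1 = 1 + \frac{O}{P}$)
$X = 45$
$\left(R{\left(-2,1 \right)} A{\left(4,4 \right)} + 0\right) X = \left(7 \frac{4 + 4}{4} + 0\right) 45 = \left(7 \cdot \frac{1}{4} \cdot 8 + 0\right) 45 = \left(7 \cdot 2 + 0\right) 45 = \left(14 + 0\right) 45 = 14 \cdot 45 = 630$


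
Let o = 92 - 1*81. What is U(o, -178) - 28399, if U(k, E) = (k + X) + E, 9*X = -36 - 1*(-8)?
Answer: -257122/9 ≈ -28569.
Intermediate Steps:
o = 11 (o = 92 - 81 = 11)
X = -28/9 (X = (-36 - 1*(-8))/9 = (-36 + 8)/9 = (1/9)*(-28) = -28/9 ≈ -3.1111)
U(k, E) = -28/9 + E + k (U(k, E) = (k - 28/9) + E = (-28/9 + k) + E = -28/9 + E + k)
U(o, -178) - 28399 = (-28/9 - 178 + 11) - 28399 = -1531/9 - 28399 = -257122/9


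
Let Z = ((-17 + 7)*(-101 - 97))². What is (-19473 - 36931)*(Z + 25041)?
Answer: -222538654164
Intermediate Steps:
Z = 3920400 (Z = (-10*(-198))² = 1980² = 3920400)
(-19473 - 36931)*(Z + 25041) = (-19473 - 36931)*(3920400 + 25041) = -56404*3945441 = -222538654164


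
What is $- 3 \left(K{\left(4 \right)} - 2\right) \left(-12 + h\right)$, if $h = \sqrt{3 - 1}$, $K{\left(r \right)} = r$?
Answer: $72 - 6 \sqrt{2} \approx 63.515$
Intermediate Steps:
$h = \sqrt{2} \approx 1.4142$
$- 3 \left(K{\left(4 \right)} - 2\right) \left(-12 + h\right) = - 3 \left(4 - 2\right) \left(-12 + \sqrt{2}\right) = \left(-3\right) 2 \left(-12 + \sqrt{2}\right) = - 6 \left(-12 + \sqrt{2}\right) = 72 - 6 \sqrt{2}$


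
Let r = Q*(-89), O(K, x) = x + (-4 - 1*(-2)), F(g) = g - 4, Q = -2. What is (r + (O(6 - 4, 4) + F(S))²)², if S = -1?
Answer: 34969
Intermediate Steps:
F(g) = -4 + g
O(K, x) = -2 + x (O(K, x) = x + (-4 + 2) = x - 2 = -2 + x)
r = 178 (r = -2*(-89) = 178)
(r + (O(6 - 4, 4) + F(S))²)² = (178 + ((-2 + 4) + (-4 - 1))²)² = (178 + (2 - 5)²)² = (178 + (-3)²)² = (178 + 9)² = 187² = 34969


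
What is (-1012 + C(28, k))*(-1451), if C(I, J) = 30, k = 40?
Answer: 1424882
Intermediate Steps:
(-1012 + C(28, k))*(-1451) = (-1012 + 30)*(-1451) = -982*(-1451) = 1424882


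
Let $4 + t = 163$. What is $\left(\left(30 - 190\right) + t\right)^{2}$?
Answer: $1$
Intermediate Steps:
$t = 159$ ($t = -4 + 163 = 159$)
$\left(\left(30 - 190\right) + t\right)^{2} = \left(\left(30 - 190\right) + 159\right)^{2} = \left(-160 + 159\right)^{2} = \left(-1\right)^{2} = 1$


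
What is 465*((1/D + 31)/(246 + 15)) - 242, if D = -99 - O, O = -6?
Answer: -48752/261 ≈ -186.79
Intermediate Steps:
D = -93 (D = -99 - 1*(-6) = -99 + 6 = -93)
465*((1/D + 31)/(246 + 15)) - 242 = 465*((1/(-93) + 31)/(246 + 15)) - 242 = 465*((-1/93 + 31)/261) - 242 = 465*((2882/93)*(1/261)) - 242 = 465*(2882/24273) - 242 = 14410/261 - 242 = -48752/261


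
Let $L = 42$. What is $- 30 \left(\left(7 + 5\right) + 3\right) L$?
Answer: $-18900$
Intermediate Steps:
$- 30 \left(\left(7 + 5\right) + 3\right) L = - 30 \left(\left(7 + 5\right) + 3\right) 42 = - 30 \left(12 + 3\right) 42 = \left(-30\right) 15 \cdot 42 = \left(-450\right) 42 = -18900$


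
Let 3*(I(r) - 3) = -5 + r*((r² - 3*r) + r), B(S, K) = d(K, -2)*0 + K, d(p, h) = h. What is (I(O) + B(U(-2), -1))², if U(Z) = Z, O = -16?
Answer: 21224449/9 ≈ 2.3583e+6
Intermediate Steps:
B(S, K) = K (B(S, K) = -2*0 + K = 0 + K = K)
I(r) = 4/3 + r*(r² - 2*r)/3 (I(r) = 3 + (-5 + r*((r² - 3*r) + r))/3 = 3 + (-5 + r*(r² - 2*r))/3 = 3 + (-5/3 + r*(r² - 2*r)/3) = 4/3 + r*(r² - 2*r)/3)
(I(O) + B(U(-2), -1))² = ((4/3 - ⅔*(-16)² + (⅓)*(-16)³) - 1)² = ((4/3 - ⅔*256 + (⅓)*(-4096)) - 1)² = ((4/3 - 512/3 - 4096/3) - 1)² = (-4604/3 - 1)² = (-4607/3)² = 21224449/9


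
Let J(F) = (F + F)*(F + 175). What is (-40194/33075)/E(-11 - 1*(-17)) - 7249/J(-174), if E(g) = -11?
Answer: 425101/20300 ≈ 20.941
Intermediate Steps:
J(F) = 2*F*(175 + F) (J(F) = (2*F)*(175 + F) = 2*F*(175 + F))
(-40194/33075)/E(-11 - 1*(-17)) - 7249/J(-174) = -40194/33075/(-11) - 7249*(-1/(348*(175 - 174))) = -40194*1/33075*(-1/11) - 7249/(2*(-174)*1) = -638/525*(-1/11) - 7249/(-348) = 58/525 - 7249*(-1/348) = 58/525 + 7249/348 = 425101/20300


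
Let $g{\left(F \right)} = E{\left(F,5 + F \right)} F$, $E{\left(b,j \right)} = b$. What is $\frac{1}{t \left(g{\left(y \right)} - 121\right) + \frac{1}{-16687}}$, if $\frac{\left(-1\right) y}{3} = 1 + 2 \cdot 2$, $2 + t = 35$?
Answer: $\frac{16687}{57269783} \approx 0.00029138$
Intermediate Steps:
$t = 33$ ($t = -2 + 35 = 33$)
$y = -15$ ($y = - 3 \left(1 + 2 \cdot 2\right) = - 3 \left(1 + 4\right) = \left(-3\right) 5 = -15$)
$g{\left(F \right)} = F^{2}$ ($g{\left(F \right)} = F F = F^{2}$)
$\frac{1}{t \left(g{\left(y \right)} - 121\right) + \frac{1}{-16687}} = \frac{1}{33 \left(\left(-15\right)^{2} - 121\right) + \frac{1}{-16687}} = \frac{1}{33 \left(225 - 121\right) - \frac{1}{16687}} = \frac{1}{33 \cdot 104 - \frac{1}{16687}} = \frac{1}{3432 - \frac{1}{16687}} = \frac{1}{\frac{57269783}{16687}} = \frac{16687}{57269783}$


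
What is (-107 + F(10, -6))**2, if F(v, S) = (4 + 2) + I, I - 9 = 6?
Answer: 7396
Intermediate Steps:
I = 15 (I = 9 + 6 = 15)
F(v, S) = 21 (F(v, S) = (4 + 2) + 15 = 6 + 15 = 21)
(-107 + F(10, -6))**2 = (-107 + 21)**2 = (-86)**2 = 7396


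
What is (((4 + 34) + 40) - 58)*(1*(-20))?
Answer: -400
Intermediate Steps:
(((4 + 34) + 40) - 58)*(1*(-20)) = ((38 + 40) - 58)*(-20) = (78 - 58)*(-20) = 20*(-20) = -400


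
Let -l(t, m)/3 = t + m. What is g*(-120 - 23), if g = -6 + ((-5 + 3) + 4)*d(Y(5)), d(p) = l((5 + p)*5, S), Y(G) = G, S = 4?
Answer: 47190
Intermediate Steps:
l(t, m) = -3*m - 3*t (l(t, m) = -3*(t + m) = -3*(m + t) = -3*m - 3*t)
d(p) = -87 - 15*p (d(p) = -3*4 - 3*(5 + p)*5 = -12 - 3*(25 + 5*p) = -12 + (-75 - 15*p) = -87 - 15*p)
g = -330 (g = -6 + ((-5 + 3) + 4)*(-87 - 15*5) = -6 + (-2 + 4)*(-87 - 75) = -6 + 2*(-162) = -6 - 324 = -330)
g*(-120 - 23) = -330*(-120 - 23) = -330*(-143) = 47190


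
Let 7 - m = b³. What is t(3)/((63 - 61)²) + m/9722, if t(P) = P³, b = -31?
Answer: 190843/19444 ≈ 9.8150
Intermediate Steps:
m = 29798 (m = 7 - 1*(-31)³ = 7 - 1*(-29791) = 7 + 29791 = 29798)
t(3)/((63 - 61)²) + m/9722 = 3³/((63 - 61)²) + 29798/9722 = 27/(2²) + 29798*(1/9722) = 27/4 + 14899/4861 = 190843/19444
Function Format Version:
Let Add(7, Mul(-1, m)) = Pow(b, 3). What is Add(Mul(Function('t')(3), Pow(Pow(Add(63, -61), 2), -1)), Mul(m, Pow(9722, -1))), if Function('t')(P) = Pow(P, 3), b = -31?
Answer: Rational(190843, 19444) ≈ 9.8150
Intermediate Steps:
m = 29798 (m = Add(7, Mul(-1, Pow(-31, 3))) = Add(7, Mul(-1, -29791)) = Add(7, 29791) = 29798)
Add(Mul(Function('t')(3), Pow(Pow(Add(63, -61), 2), -1)), Mul(m, Pow(9722, -1))) = Add(Mul(Pow(3, 3), Pow(Pow(Add(63, -61), 2), -1)), Mul(29798, Pow(9722, -1))) = Add(Mul(27, Pow(Pow(2, 2), -1)), Mul(29798, Rational(1, 9722))) = Add(Mul(27, Pow(4, -1)), Rational(14899, 4861)) = Add(Mul(27, Rational(1, 4)), Rational(14899, 4861)) = Add(Rational(27, 4), Rational(14899, 4861)) = Rational(190843, 19444)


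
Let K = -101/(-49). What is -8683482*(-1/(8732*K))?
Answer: 212745309/440966 ≈ 482.45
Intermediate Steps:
K = 101/49 (K = -101*(-1/49) = 101/49 ≈ 2.0612)
-8683482*(-1/(8732*K)) = -8683482/(((101/49)*(-118))*74) = -8683482/((-11918/49*74)) = -8683482/(-881932/49) = -8683482*(-49/881932) = 212745309/440966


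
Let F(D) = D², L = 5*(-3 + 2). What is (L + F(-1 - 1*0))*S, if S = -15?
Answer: 60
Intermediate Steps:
L = -5 (L = 5*(-1) = -5)
(L + F(-1 - 1*0))*S = (-5 + (-1 - 1*0)²)*(-15) = (-5 + (-1 + 0)²)*(-15) = (-5 + (-1)²)*(-15) = (-5 + 1)*(-15) = -4*(-15) = 60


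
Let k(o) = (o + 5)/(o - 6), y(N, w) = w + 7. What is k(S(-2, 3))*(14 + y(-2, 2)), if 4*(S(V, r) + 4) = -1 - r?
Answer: 0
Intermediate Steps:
y(N, w) = 7 + w
S(V, r) = -17/4 - r/4 (S(V, r) = -4 + (-1 - r)/4 = -4 + (-1/4 - r/4) = -17/4 - r/4)
k(o) = (5 + o)/(-6 + o)
k(S(-2, 3))*(14 + y(-2, 2)) = ((5 + (-17/4 - 1/4*3))/(-6 + (-17/4 - 1/4*3)))*(14 + (7 + 2)) = ((5 + (-17/4 - 3/4))/(-6 + (-17/4 - 3/4)))*(14 + 9) = ((5 - 5)/(-6 - 5))*23 = (0/(-11))*23 = -1/11*0*23 = 0*23 = 0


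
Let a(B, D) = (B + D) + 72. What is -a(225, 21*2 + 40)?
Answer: -379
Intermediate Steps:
a(B, D) = 72 + B + D
-a(225, 21*2 + 40) = -(72 + 225 + (21*2 + 40)) = -(72 + 225 + (42 + 40)) = -(72 + 225 + 82) = -1*379 = -379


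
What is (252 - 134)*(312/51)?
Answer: 12272/17 ≈ 721.88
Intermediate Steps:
(252 - 134)*(312/51) = 118*(312*(1/51)) = 118*(104/17) = 12272/17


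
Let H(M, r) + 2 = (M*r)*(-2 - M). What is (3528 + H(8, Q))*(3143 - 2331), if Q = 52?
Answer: -514808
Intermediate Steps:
H(M, r) = -2 + M*r*(-2 - M) (H(M, r) = -2 + (M*r)*(-2 - M) = -2 + M*r*(-2 - M))
(3528 + H(8, Q))*(3143 - 2331) = (3528 + (-2 - 1*52*8² - 2*8*52))*(3143 - 2331) = (3528 + (-2 - 1*52*64 - 832))*812 = (3528 + (-2 - 3328 - 832))*812 = (3528 - 4162)*812 = -634*812 = -514808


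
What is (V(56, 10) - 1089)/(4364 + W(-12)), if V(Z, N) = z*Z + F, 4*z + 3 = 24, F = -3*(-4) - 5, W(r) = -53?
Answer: -788/4311 ≈ -0.18279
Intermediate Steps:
F = 7 (F = 12 - 5 = 7)
z = 21/4 (z = -¾ + (¼)*24 = -¾ + 6 = 21/4 ≈ 5.2500)
V(Z, N) = 7 + 21*Z/4 (V(Z, N) = 21*Z/4 + 7 = 7 + 21*Z/4)
(V(56, 10) - 1089)/(4364 + W(-12)) = ((7 + (21/4)*56) - 1089)/(4364 - 53) = ((7 + 294) - 1089)/4311 = (301 - 1089)*(1/4311) = -788*1/4311 = -788/4311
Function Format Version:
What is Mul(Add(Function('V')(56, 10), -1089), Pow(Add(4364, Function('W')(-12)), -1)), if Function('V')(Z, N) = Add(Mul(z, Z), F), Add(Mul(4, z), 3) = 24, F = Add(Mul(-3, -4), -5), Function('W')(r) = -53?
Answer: Rational(-788, 4311) ≈ -0.18279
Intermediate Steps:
F = 7 (F = Add(12, -5) = 7)
z = Rational(21, 4) (z = Add(Rational(-3, 4), Mul(Rational(1, 4), 24)) = Add(Rational(-3, 4), 6) = Rational(21, 4) ≈ 5.2500)
Function('V')(Z, N) = Add(7, Mul(Rational(21, 4), Z)) (Function('V')(Z, N) = Add(Mul(Rational(21, 4), Z), 7) = Add(7, Mul(Rational(21, 4), Z)))
Mul(Add(Function('V')(56, 10), -1089), Pow(Add(4364, Function('W')(-12)), -1)) = Mul(Add(Add(7, Mul(Rational(21, 4), 56)), -1089), Pow(Add(4364, -53), -1)) = Mul(Add(Add(7, 294), -1089), Pow(4311, -1)) = Mul(Add(301, -1089), Rational(1, 4311)) = Mul(-788, Rational(1, 4311)) = Rational(-788, 4311)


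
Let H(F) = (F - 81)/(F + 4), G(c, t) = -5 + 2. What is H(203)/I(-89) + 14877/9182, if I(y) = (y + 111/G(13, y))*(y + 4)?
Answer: 16491491447/10178109270 ≈ 1.6203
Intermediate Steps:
G(c, t) = -3
I(y) = (-37 + y)*(4 + y) (I(y) = (y + 111/(-3))*(y + 4) = (y + 111*(-⅓))*(4 + y) = (y - 37)*(4 + y) = (-37 + y)*(4 + y))
H(F) = (-81 + F)/(4 + F)
H(203)/I(-89) + 14877/9182 = ((-81 + 203)/(4 + 203))/(-148 + (-89)² - 33*(-89)) + 14877/9182 = (122/207)/(-148 + 7921 + 2937) + 14877*(1/9182) = ((1/207)*122)/10710 + 14877/9182 = (122/207)*(1/10710) + 14877/9182 = 61/1108485 + 14877/9182 = 16491491447/10178109270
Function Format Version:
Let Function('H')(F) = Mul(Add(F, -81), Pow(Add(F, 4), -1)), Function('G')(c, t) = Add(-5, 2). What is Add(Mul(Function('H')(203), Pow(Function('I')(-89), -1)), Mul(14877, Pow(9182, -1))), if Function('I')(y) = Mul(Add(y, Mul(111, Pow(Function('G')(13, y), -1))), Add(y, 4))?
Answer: Rational(16491491447, 10178109270) ≈ 1.6203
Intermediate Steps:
Function('G')(c, t) = -3
Function('I')(y) = Mul(Add(-37, y), Add(4, y)) (Function('I')(y) = Mul(Add(y, Mul(111, Pow(-3, -1))), Add(y, 4)) = Mul(Add(y, Mul(111, Rational(-1, 3))), Add(4, y)) = Mul(Add(y, -37), Add(4, y)) = Mul(Add(-37, y), Add(4, y)))
Function('H')(F) = Mul(Pow(Add(4, F), -1), Add(-81, F)) (Function('H')(F) = Mul(Add(-81, F), Pow(Add(4, F), -1)) = Mul(Pow(Add(4, F), -1), Add(-81, F)))
Add(Mul(Function('H')(203), Pow(Function('I')(-89), -1)), Mul(14877, Pow(9182, -1))) = Add(Mul(Mul(Pow(Add(4, 203), -1), Add(-81, 203)), Pow(Add(-148, Pow(-89, 2), Mul(-33, -89)), -1)), Mul(14877, Pow(9182, -1))) = Add(Mul(Mul(Pow(207, -1), 122), Pow(Add(-148, 7921, 2937), -1)), Mul(14877, Rational(1, 9182))) = Add(Mul(Mul(Rational(1, 207), 122), Pow(10710, -1)), Rational(14877, 9182)) = Add(Mul(Rational(122, 207), Rational(1, 10710)), Rational(14877, 9182)) = Add(Rational(61, 1108485), Rational(14877, 9182)) = Rational(16491491447, 10178109270)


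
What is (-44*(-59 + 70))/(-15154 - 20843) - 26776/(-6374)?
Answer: 483470344/114722439 ≈ 4.2143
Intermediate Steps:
(-44*(-59 + 70))/(-15154 - 20843) - 26776/(-6374) = -44*11/(-35997) - 26776*(-1/6374) = -484*(-1/35997) + 13388/3187 = 484/35997 + 13388/3187 = 483470344/114722439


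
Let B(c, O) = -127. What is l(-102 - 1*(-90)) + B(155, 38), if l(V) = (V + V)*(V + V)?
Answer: 449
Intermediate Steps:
l(V) = 4*V**2 (l(V) = (2*V)*(2*V) = 4*V**2)
l(-102 - 1*(-90)) + B(155, 38) = 4*(-102 - 1*(-90))**2 - 127 = 4*(-102 + 90)**2 - 127 = 4*(-12)**2 - 127 = 4*144 - 127 = 576 - 127 = 449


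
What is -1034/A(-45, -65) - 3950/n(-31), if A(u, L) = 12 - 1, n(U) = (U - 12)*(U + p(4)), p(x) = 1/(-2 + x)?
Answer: -254462/2623 ≈ -97.012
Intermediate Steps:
n(U) = (1/2 + U)*(-12 + U) (n(U) = (U - 12)*(U + 1/(-2 + 4)) = (-12 + U)*(U + 1/2) = (-12 + U)*(1/2 + U) = (1/2 + U)*(-12 + U))
A(u, L) = 11
-1034/A(-45, -65) - 3950/n(-31) = -1034/11 - 3950/(-6 + (-31)**2 - 23/2*(-31)) = -1034*1/11 - 3950/(-6 + 961 + 713/2) = -94 - 3950/2623/2 = -94 - 3950*2/2623 = -94 - 7900/2623 = -254462/2623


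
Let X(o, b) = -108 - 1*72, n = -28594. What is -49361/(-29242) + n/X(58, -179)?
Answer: 105628841/657945 ≈ 160.54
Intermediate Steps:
X(o, b) = -180 (X(o, b) = -108 - 72 = -180)
-49361/(-29242) + n/X(58, -179) = -49361/(-29242) - 28594/(-180) = -49361*(-1/29242) - 28594*(-1/180) = 49361/29242 + 14297/90 = 105628841/657945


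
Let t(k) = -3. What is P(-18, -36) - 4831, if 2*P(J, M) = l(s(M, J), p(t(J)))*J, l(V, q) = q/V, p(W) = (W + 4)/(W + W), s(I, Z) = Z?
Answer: -57973/12 ≈ -4831.1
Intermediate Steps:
p(W) = (4 + W)/(2*W) (p(W) = (4 + W)/((2*W)) = (4 + W)*(1/(2*W)) = (4 + W)/(2*W))
P(J, M) = -1/12 (P(J, M) = ((((½)*(4 - 3)/(-3))/J)*J)/2 = ((((½)*(-⅓)*1)/J)*J)/2 = ((-1/(6*J))*J)/2 = (½)*(-⅙) = -1/12)
P(-18, -36) - 4831 = -1/12 - 4831 = -57973/12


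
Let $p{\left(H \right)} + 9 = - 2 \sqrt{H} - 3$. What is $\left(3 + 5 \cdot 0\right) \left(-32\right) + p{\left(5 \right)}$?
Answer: $-108 - 2 \sqrt{5} \approx -112.47$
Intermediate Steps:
$p{\left(H \right)} = -12 - 2 \sqrt{H}$ ($p{\left(H \right)} = -9 - \left(3 + 2 \sqrt{H}\right) = -12 - 2 \sqrt{H}$)
$\left(3 + 5 \cdot 0\right) \left(-32\right) + p{\left(5 \right)} = \left(3 + 5 \cdot 0\right) \left(-32\right) - \left(12 + 2 \sqrt{5}\right) = \left(3 + 0\right) \left(-32\right) - \left(12 + 2 \sqrt{5}\right) = 3 \left(-32\right) - \left(12 + 2 \sqrt{5}\right) = -96 - \left(12 + 2 \sqrt{5}\right) = -108 - 2 \sqrt{5}$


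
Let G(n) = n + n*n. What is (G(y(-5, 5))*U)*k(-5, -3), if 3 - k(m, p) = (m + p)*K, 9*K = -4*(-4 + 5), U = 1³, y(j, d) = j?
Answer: -100/9 ≈ -11.111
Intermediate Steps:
U = 1
G(n) = n + n²
K = -4/9 (K = (-4*(-4 + 5))/9 = (-4*1)/9 = (⅑)*(-4) = -4/9 ≈ -0.44444)
k(m, p) = 3 + 4*m/9 + 4*p/9 (k(m, p) = 3 - (m + p)*(-4)/9 = 3 - (-4*m/9 - 4*p/9) = 3 + (4*m/9 + 4*p/9) = 3 + 4*m/9 + 4*p/9)
(G(y(-5, 5))*U)*k(-5, -3) = (-5*(1 - 5)*1)*(3 + (4/9)*(-5) + (4/9)*(-3)) = (-5*(-4)*1)*(3 - 20/9 - 4/3) = (20*1)*(-5/9) = 20*(-5/9) = -100/9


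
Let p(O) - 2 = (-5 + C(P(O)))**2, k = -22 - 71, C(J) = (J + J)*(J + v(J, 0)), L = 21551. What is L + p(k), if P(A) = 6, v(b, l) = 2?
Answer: 29834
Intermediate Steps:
C(J) = 2*J*(2 + J) (C(J) = (J + J)*(J + 2) = (2*J)*(2 + J) = 2*J*(2 + J))
k = -93
p(O) = 8283 (p(O) = 2 + (-5 + 2*6*(2 + 6))**2 = 2 + (-5 + 2*6*8)**2 = 2 + (-5 + 96)**2 = 2 + 91**2 = 2 + 8281 = 8283)
L + p(k) = 21551 + 8283 = 29834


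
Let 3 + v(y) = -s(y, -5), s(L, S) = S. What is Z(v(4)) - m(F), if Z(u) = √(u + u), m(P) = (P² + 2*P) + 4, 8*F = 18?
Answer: -185/16 ≈ -11.563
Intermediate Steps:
F = 9/4 (F = (⅛)*18 = 9/4 ≈ 2.2500)
m(P) = 4 + P² + 2*P
v(y) = 2 (v(y) = -3 - 1*(-5) = -3 + 5 = 2)
Z(u) = √2*√u (Z(u) = √(2*u) = √2*√u)
Z(v(4)) - m(F) = √2*√2 - (4 + (9/4)² + 2*(9/4)) = 2 - (4 + 81/16 + 9/2) = 2 - 1*217/16 = 2 - 217/16 = -185/16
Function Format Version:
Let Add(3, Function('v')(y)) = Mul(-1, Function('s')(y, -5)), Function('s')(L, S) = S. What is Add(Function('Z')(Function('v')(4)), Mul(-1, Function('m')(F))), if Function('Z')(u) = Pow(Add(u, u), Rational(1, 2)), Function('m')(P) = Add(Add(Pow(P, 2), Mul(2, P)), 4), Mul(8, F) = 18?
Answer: Rational(-185, 16) ≈ -11.563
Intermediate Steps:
F = Rational(9, 4) (F = Mul(Rational(1, 8), 18) = Rational(9, 4) ≈ 2.2500)
Function('m')(P) = Add(4, Pow(P, 2), Mul(2, P))
Function('v')(y) = 2 (Function('v')(y) = Add(-3, Mul(-1, -5)) = Add(-3, 5) = 2)
Function('Z')(u) = Mul(Pow(2, Rational(1, 2)), Pow(u, Rational(1, 2))) (Function('Z')(u) = Pow(Mul(2, u), Rational(1, 2)) = Mul(Pow(2, Rational(1, 2)), Pow(u, Rational(1, 2))))
Add(Function('Z')(Function('v')(4)), Mul(-1, Function('m')(F))) = Add(Mul(Pow(2, Rational(1, 2)), Pow(2, Rational(1, 2))), Mul(-1, Add(4, Pow(Rational(9, 4), 2), Mul(2, Rational(9, 4))))) = Add(2, Mul(-1, Add(4, Rational(81, 16), Rational(9, 2)))) = Add(2, Mul(-1, Rational(217, 16))) = Add(2, Rational(-217, 16)) = Rational(-185, 16)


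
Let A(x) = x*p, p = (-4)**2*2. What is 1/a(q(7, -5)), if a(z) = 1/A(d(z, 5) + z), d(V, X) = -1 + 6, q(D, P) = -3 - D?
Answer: -160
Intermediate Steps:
p = 32 (p = 16*2 = 32)
d(V, X) = 5
A(x) = 32*x (A(x) = x*32 = 32*x)
a(z) = 1/(160 + 32*z) (a(z) = 1/(32*(5 + z)) = 1/(160 + 32*z))
1/a(q(7, -5)) = 1/(1/(32*(5 + (-3 - 1*7)))) = 1/(1/(32*(5 + (-3 - 7)))) = 1/(1/(32*(5 - 10))) = 1/((1/32)/(-5)) = 1/((1/32)*(-1/5)) = 1/(-1/160) = -160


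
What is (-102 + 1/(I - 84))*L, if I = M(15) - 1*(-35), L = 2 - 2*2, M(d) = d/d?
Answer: 4897/24 ≈ 204.04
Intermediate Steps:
M(d) = 1
L = -2 (L = 2 - 4 = -2)
I = 36 (I = 1 - 1*(-35) = 1 + 35 = 36)
(-102 + 1/(I - 84))*L = (-102 + 1/(36 - 84))*(-2) = (-102 + 1/(-48))*(-2) = (-102 - 1/48)*(-2) = -4897/48*(-2) = 4897/24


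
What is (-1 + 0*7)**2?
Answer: 1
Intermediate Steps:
(-1 + 0*7)**2 = (-1 + 0)**2 = (-1)**2 = 1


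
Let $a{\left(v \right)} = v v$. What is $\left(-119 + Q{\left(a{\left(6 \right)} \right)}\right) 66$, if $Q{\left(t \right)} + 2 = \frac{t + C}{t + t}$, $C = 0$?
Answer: $-7953$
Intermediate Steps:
$a{\left(v \right)} = v^{2}$
$Q{\left(t \right)} = - \frac{3}{2}$ ($Q{\left(t \right)} = -2 + \frac{t + 0}{t + t} = -2 + \frac{t}{2 t} = -2 + t \frac{1}{2 t} = -2 + \frac{1}{2} = - \frac{3}{2}$)
$\left(-119 + Q{\left(a{\left(6 \right)} \right)}\right) 66 = \left(-119 - \frac{3}{2}\right) 66 = \left(- \frac{241}{2}\right) 66 = -7953$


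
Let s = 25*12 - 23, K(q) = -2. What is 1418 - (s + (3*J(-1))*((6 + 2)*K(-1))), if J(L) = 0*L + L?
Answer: 1093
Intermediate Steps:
J(L) = L (J(L) = 0 + L = L)
s = 277 (s = 300 - 23 = 277)
1418 - (s + (3*J(-1))*((6 + 2)*K(-1))) = 1418 - (277 + (3*(-1))*((6 + 2)*(-2))) = 1418 - (277 - 24*(-2)) = 1418 - (277 - 3*(-16)) = 1418 - (277 + 48) = 1418 - 1*325 = 1418 - 325 = 1093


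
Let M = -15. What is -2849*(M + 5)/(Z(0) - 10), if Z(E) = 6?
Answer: -14245/2 ≈ -7122.5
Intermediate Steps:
-2849*(M + 5)/(Z(0) - 10) = -2849*(-15 + 5)/(6 - 10) = -(-28490)/(-4) = -(-28490)*(-1)/4 = -2849*5/2 = -14245/2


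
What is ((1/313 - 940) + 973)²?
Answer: 106708900/97969 ≈ 1089.2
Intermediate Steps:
((1/313 - 940) + 973)² = (-294219/313 + 973)² = (10330/313)² = 106708900/97969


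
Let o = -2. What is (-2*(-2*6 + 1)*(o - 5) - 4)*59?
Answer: -9322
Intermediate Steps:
(-2*(-2*6 + 1)*(o - 5) - 4)*59 = (-2*(-2*6 + 1)*(-2 - 5) - 4)*59 = (-2*(-12 + 1)*(-7) - 4)*59 = (-(-22)*(-7) - 4)*59 = (-2*77 - 4)*59 = (-154 - 4)*59 = -158*59 = -9322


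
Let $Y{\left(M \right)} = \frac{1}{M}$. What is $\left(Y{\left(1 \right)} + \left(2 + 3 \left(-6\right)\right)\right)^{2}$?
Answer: $225$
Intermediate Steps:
$\left(Y{\left(1 \right)} + \left(2 + 3 \left(-6\right)\right)\right)^{2} = \left(1^{-1} + \left(2 + 3 \left(-6\right)\right)\right)^{2} = \left(1 + \left(2 - 18\right)\right)^{2} = \left(1 - 16\right)^{2} = \left(-15\right)^{2} = 225$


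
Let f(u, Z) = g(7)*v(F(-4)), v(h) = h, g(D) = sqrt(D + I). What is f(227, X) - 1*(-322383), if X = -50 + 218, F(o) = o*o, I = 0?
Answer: 322383 + 16*sqrt(7) ≈ 3.2243e+5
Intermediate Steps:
g(D) = sqrt(D) (g(D) = sqrt(D + 0) = sqrt(D))
F(o) = o**2
X = 168
f(u, Z) = 16*sqrt(7) (f(u, Z) = sqrt(7)*(-4)**2 = sqrt(7)*16 = 16*sqrt(7))
f(227, X) - 1*(-322383) = 16*sqrt(7) - 1*(-322383) = 16*sqrt(7) + 322383 = 322383 + 16*sqrt(7)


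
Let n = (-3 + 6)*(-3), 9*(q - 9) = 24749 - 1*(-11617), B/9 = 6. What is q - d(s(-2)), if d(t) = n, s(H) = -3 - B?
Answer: 12176/3 ≈ 4058.7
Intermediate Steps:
B = 54 (B = 9*6 = 54)
s(H) = -57 (s(H) = -3 - 1*54 = -3 - 54 = -57)
q = 12149/3 (q = 9 + (24749 - 1*(-11617))/9 = 9 + (24749 + 11617)/9 = 9 + (1/9)*36366 = 9 + 12122/3 = 12149/3 ≈ 4049.7)
n = -9 (n = 3*(-3) = -9)
d(t) = -9
q - d(s(-2)) = 12149/3 - 1*(-9) = 12149/3 + 9 = 12176/3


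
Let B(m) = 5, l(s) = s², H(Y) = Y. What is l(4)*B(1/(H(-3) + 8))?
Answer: 80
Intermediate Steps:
l(4)*B(1/(H(-3) + 8)) = 4²*5 = 16*5 = 80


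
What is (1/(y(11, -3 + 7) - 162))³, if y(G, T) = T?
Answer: -1/3944312 ≈ -2.5353e-7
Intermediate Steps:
(1/(y(11, -3 + 7) - 162))³ = (1/((-3 + 7) - 162))³ = (1/(4 - 162))³ = (1/(-158))³ = (-1/158)³ = -1/3944312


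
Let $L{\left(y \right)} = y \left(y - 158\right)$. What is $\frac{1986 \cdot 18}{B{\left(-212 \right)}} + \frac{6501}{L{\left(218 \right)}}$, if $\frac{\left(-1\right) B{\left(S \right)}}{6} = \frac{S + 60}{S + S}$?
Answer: $- \frac{1376733467}{82840} \approx -16619.0$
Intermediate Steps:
$L{\left(y \right)} = y \left(-158 + y\right)$
$B{\left(S \right)} = - \frac{3 \left(60 + S\right)}{S}$ ($B{\left(S \right)} = - 6 \frac{S + 60}{S + S} = - 6 \frac{60 + S}{2 S} = - \frac{3 \left(60 + S\right)}{S}$)
$\frac{1986 \cdot 18}{B{\left(-212 \right)}} + \frac{6501}{L{\left(218 \right)}} = \frac{1986 \cdot 18}{-3 - \frac{180}{-212}} + \frac{6501}{218 \left(-158 + 218\right)} = \frac{35748}{-3 - - \frac{45}{53}} + \frac{6501}{218 \cdot 60} = \frac{35748}{-3 + \frac{45}{53}} + \frac{6501}{13080} = \frac{35748}{- \frac{114}{53}} + 6501 \cdot \frac{1}{13080} = 35748 \left(- \frac{53}{114}\right) + \frac{2167}{4360} = - \frac{315774}{19} + \frac{2167}{4360} = - \frac{1376733467}{82840}$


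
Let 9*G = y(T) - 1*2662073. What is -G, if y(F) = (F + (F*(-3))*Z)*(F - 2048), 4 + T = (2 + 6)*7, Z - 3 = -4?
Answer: 1025747/3 ≈ 3.4192e+5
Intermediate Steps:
Z = -1 (Z = 3 - 4 = -1)
T = 52 (T = -4 + (2 + 6)*7 = -4 + 8*7 = -4 + 56 = 52)
y(F) = 4*F*(-2048 + F) (y(F) = (F + (F*(-3))*(-1))*(F - 2048) = (F - 3*F*(-1))*(-2048 + F) = (F + 3*F)*(-2048 + F) = (4*F)*(-2048 + F) = 4*F*(-2048 + F))
G = -1025747/3 (G = (4*52*(-2048 + 52) - 1*2662073)/9 = (4*52*(-1996) - 2662073)/9 = (-415168 - 2662073)/9 = (1/9)*(-3077241) = -1025747/3 ≈ -3.4192e+5)
-G = -1*(-1025747/3) = 1025747/3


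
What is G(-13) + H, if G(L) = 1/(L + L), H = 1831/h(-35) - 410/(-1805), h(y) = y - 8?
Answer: -17109613/403598 ≈ -42.393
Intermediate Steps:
h(y) = -8 + y
H = -657465/15523 (H = 1831/(-8 - 35) - 410/(-1805) = 1831/(-43) - 410*(-1/1805) = 1831*(-1/43) + 82/361 = -1831/43 + 82/361 = -657465/15523 ≈ -42.354)
G(L) = 1/(2*L)
G(-13) + H = (½)/(-13) - 657465/15523 = (½)*(-1/13) - 657465/15523 = -1/26 - 657465/15523 = -17109613/403598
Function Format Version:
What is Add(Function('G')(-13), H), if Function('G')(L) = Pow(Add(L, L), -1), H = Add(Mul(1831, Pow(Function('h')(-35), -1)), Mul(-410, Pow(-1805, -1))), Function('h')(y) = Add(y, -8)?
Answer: Rational(-17109613, 403598) ≈ -42.393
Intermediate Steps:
Function('h')(y) = Add(-8, y)
H = Rational(-657465, 15523) (H = Add(Mul(1831, Pow(Add(-8, -35), -1)), Mul(-410, Pow(-1805, -1))) = Add(Mul(1831, Pow(-43, -1)), Mul(-410, Rational(-1, 1805))) = Add(Mul(1831, Rational(-1, 43)), Rational(82, 361)) = Add(Rational(-1831, 43), Rational(82, 361)) = Rational(-657465, 15523) ≈ -42.354)
Function('G')(L) = Mul(Rational(1, 2), Pow(L, -1)) (Function('G')(L) = Pow(Mul(2, L), -1) = Mul(Rational(1, 2), Pow(L, -1)))
Add(Function('G')(-13), H) = Add(Mul(Rational(1, 2), Pow(-13, -1)), Rational(-657465, 15523)) = Add(Mul(Rational(1, 2), Rational(-1, 13)), Rational(-657465, 15523)) = Add(Rational(-1, 26), Rational(-657465, 15523)) = Rational(-17109613, 403598)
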